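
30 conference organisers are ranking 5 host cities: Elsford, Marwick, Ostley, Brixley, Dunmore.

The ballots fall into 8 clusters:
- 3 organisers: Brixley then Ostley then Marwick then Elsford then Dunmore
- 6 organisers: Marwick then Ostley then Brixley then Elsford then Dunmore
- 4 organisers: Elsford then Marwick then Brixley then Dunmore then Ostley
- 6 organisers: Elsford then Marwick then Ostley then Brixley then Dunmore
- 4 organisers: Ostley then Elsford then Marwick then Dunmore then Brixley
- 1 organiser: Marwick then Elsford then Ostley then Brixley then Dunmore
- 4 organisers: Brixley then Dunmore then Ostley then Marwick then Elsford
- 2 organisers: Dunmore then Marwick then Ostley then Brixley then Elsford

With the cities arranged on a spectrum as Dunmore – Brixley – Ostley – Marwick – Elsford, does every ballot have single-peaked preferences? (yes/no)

Axis positions: Dunmore=1, Brixley=2, Ostley=3, Marwick=4, Elsford=5.
Cluster 1 (peak Brixley at position 2): ranking walks positions 2-3-4-5-1, expanding outward from the peak — single-peaked.
Cluster 2 (peak Marwick at position 4): ranking walks positions 4-3-2-5-1, expanding outward from the peak — single-peaked.
Cluster 3: ranking walks positions 5-4-2-1-3; Brixley is ranked above Ostley even though Ostley lies between Brixley and the peak Elsford on the axis — preferences dip and rise again. Not single-peaked.
Cluster 4 (peak Elsford at position 5): ranking walks positions 5-4-3-2-1, expanding outward from the peak — single-peaked.
Cluster 5: ranking walks positions 3-5-4-1-2; Elsford is ranked above Marwick even though Marwick lies between Elsford and the peak Ostley on the axis — preferences dip and rise again. Not single-peaked.
Cluster 6 (peak Marwick at position 4): ranking walks positions 4-5-3-2-1, expanding outward from the peak — single-peaked.
Cluster 7 (peak Brixley at position 2): ranking walks positions 2-1-3-4-5, expanding outward from the peak — single-peaked.
Cluster 8: ranking walks positions 1-4-3-2-5; Marwick is ranked above Brixley even though Brixley lies between Marwick and the peak Dunmore on the axis — preferences dip and rise again. Not single-peaked.
Cluster 3 violates single-peakedness, so the profile is not single-peaked on this axis.

no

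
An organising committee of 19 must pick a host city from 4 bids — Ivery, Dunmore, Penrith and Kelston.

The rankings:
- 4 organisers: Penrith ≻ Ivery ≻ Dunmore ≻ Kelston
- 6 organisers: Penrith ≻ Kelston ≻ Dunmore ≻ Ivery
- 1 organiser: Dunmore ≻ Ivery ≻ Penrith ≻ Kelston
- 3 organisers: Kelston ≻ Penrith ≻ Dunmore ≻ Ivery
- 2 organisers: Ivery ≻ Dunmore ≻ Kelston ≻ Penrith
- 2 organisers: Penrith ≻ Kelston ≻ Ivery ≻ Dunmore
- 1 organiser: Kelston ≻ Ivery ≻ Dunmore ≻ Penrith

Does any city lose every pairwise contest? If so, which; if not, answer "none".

Pairwise majorities:
Ivery vs Dunmore: Ivery is ranked higher on 4+2+2+1 = 9 ballots, Dunmore on 10. Dunmore wins 10–9.
Ivery vs Penrith: 1+2+1 = 4 for Ivery, 15 for Penrith — Penrith by 15–4.
Ivery vs Kelston: Kelston wins 12–7.
Dunmore vs Penrith: Penrith, 15–4.
Dunmore–Kelston: Kelston 12–7.
Penrith vs Kelston: Penrith wins 13–6.
Only Ivery has no wins; Ivery is the Condorcet loser.

Ivery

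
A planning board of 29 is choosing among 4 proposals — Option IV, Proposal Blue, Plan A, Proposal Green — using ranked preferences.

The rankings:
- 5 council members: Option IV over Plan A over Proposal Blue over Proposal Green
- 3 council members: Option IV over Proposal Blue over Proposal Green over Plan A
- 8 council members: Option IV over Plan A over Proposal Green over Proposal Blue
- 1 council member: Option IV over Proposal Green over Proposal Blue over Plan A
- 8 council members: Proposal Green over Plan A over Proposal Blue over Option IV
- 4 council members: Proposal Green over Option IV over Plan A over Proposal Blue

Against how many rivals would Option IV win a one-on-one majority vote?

Option IV against each rival (29 council members):
Option IV vs Proposal Blue: Option IV wins 21–8.
Option IV vs Plan A: Option IV wins 21–8.
Option IV vs Proposal Green: 5+3+8+1 = 17 for Option IV, 12 for Proposal Green — Option IV by 17–12.
Option IV beats Proposal Blue, Plan A, Proposal Green — 3 pairwise wins.

3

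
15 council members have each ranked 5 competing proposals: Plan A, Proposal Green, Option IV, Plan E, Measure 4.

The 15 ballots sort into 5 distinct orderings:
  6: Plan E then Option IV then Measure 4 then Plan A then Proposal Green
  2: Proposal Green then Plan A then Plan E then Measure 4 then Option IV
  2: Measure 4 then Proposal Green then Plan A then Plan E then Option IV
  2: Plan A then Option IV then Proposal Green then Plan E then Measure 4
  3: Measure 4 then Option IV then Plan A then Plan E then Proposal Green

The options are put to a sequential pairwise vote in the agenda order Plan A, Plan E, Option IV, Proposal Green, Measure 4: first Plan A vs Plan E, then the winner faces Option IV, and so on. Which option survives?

Round 1: Plan A vs Plan E — 9–6, Plan A advances.
Round 2: Plan A vs Option IV — 6–9, Option IV advances.
Round 3: Option IV vs Proposal Green — 11–4, Option IV advances.
Round 4: Option IV vs Measure 4 — 8–7, Option IV advances.
The agenda winner is Option IV.

Option IV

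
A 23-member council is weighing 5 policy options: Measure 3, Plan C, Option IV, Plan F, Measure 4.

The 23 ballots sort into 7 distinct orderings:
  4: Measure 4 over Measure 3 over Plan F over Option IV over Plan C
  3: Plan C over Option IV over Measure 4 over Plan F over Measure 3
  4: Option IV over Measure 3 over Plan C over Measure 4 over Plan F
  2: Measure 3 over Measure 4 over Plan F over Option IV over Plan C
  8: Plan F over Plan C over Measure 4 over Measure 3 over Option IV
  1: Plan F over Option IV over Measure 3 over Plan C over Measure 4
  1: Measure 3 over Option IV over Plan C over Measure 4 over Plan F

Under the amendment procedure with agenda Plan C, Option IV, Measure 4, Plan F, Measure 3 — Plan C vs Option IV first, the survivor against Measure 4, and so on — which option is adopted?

Measure 4

Round 1: Plan C vs Option IV — 11–12, Option IV advances.
Round 2: Option IV vs Measure 4 — 9–14, Measure 4 advances.
Round 3: Measure 4 vs Plan F — 14–9, Measure 4 advances.
Round 4: Measure 4 vs Measure 3 — 15–8, Measure 4 advances.
Measure 4 survives the agenda.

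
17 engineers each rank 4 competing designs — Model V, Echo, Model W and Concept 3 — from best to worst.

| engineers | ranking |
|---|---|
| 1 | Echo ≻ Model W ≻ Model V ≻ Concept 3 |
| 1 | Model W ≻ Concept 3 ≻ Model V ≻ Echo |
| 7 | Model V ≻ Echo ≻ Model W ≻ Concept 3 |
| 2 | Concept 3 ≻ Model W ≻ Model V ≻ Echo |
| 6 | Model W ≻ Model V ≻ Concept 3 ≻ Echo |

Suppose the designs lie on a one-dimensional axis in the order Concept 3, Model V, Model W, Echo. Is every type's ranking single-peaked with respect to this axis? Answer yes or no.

no

Axis positions: Concept 3=1, Model V=2, Model W=3, Echo=4.
Type 1 (peak Echo at position 4): ranking walks positions 4-3-2-1, expanding outward from the peak — single-peaked.
Type 2: ranking walks positions 3-1-2-4; Concept 3 is ranked above Model V even though Model V lies between Concept 3 and the peak Model W on the axis — preferences dip and rise again. Not single-peaked.
Type 3: ranking walks positions 2-4-3-1; Echo is ranked above Model W even though Model W lies between Echo and the peak Model V on the axis — preferences dip and rise again. Not single-peaked.
Type 4: ranking walks positions 1-3-2-4; Model W is ranked above Model V even though Model V lies between Model W and the peak Concept 3 on the axis — preferences dip and rise again. Not single-peaked.
Type 5 (peak Model W at position 3): ranking walks positions 3-2-1-4, expanding outward from the peak — single-peaked.
Type 2 violates single-peakedness, so the profile is not single-peaked on this axis.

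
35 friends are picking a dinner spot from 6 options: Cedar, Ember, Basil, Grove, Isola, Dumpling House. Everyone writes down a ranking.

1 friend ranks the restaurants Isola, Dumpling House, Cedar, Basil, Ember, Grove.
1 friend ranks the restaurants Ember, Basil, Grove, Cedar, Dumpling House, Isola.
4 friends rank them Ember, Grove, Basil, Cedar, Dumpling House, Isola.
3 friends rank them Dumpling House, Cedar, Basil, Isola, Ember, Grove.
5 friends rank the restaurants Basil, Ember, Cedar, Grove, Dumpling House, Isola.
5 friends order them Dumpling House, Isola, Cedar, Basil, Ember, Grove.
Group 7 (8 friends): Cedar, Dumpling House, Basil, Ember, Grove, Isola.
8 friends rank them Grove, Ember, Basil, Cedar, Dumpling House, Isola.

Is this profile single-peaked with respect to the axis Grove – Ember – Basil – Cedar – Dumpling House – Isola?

yes

Axis positions: Grove=1, Ember=2, Basil=3, Cedar=4, Dumpling House=5, Isola=6.
Group 1 (peak Isola at position 6): ranking walks positions 6-5-4-3-2-1, expanding outward from the peak — single-peaked.
Group 2 (peak Ember at position 2): ranking walks positions 2-3-1-4-5-6, expanding outward from the peak — single-peaked.
Group 3 (peak Ember at position 2): ranking walks positions 2-1-3-4-5-6, expanding outward from the peak — single-peaked.
Group 4 (peak Dumpling House at position 5): ranking walks positions 5-4-3-6-2-1, expanding outward from the peak — single-peaked.
Group 5 (peak Basil at position 3): ranking walks positions 3-2-4-1-5-6, expanding outward from the peak — single-peaked.
Group 6 (peak Dumpling House at position 5): ranking walks positions 5-6-4-3-2-1, expanding outward from the peak — single-peaked.
Group 7 (peak Cedar at position 4): ranking walks positions 4-5-3-2-1-6, expanding outward from the peak — single-peaked.
Group 8 (peak Grove at position 1): ranking walks positions 1-2-3-4-5-6, expanding outward from the peak — single-peaked.
Every ranking is single-peaked on this axis.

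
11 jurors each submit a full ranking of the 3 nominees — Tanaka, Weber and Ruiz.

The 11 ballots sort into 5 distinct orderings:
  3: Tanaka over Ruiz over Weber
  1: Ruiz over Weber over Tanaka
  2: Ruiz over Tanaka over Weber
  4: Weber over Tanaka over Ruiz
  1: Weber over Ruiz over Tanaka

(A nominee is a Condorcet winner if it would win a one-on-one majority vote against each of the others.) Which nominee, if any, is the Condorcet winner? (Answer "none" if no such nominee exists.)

Check each pair by majority over 11 ballots:
Tanaka vs Weber: Weber, 6–5.
Tanaka vs Ruiz: Tanaka wins 7–4.
Weber–Ruiz: Ruiz 6–5.
Every nominee loses at least once (Tanaka loses to Weber; Weber loses to Ruiz; Ruiz loses to Tanaka). The majority relation contains the cycle Tanaka → Ruiz → Weber → Tanaka, so there is no Condorcet winner.

none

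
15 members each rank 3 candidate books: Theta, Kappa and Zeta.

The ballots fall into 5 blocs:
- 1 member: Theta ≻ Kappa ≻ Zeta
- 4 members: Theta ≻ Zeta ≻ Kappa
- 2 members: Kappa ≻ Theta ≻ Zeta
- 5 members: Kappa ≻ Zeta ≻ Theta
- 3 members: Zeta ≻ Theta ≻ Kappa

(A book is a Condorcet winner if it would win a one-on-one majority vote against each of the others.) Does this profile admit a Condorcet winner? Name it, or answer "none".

none

Pairwise majorities:
Theta vs Kappa: Theta wins 8–7.
Theta vs Zeta: Zeta wins 8–7.
Kappa vs Zeta: Kappa wins 8–7.
Each book drops at least one matchup (Theta loses to Zeta; Kappa loses to Theta; Zeta loses to Kappa); the cycle Theta → Kappa → Zeta → Theta rules out a Condorcet winner.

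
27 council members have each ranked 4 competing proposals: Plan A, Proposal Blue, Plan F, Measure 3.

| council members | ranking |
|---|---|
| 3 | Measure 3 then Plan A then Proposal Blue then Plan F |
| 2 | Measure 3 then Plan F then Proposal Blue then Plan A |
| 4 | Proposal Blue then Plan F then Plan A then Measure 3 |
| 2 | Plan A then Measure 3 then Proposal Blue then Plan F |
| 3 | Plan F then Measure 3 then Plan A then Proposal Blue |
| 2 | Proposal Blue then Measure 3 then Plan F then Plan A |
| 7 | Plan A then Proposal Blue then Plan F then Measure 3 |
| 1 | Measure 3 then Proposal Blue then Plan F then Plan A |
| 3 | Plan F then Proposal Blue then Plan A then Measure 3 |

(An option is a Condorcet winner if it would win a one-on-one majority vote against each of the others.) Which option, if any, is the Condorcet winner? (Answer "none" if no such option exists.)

Pairwise majorities:
Plan A vs Proposal Blue: Plan A preferred on 3+2+3+7 = 15 ballots; Plan A wins 15–12.
Plan A vs Plan F: 3+2+7 = 12 for Plan A, 15 for Plan F — Plan F by 15–12.
Plan A–Measure 3: Plan A 16–11.
Proposal Blue vs Plan F: Proposal Blue, 19–8.
Proposal Blue vs Measure 3: 4+2+7+3 = 16 for Proposal Blue, 11 for Measure 3 — Proposal Blue by 16–11.
Plan F vs Measure 3: Plan F, 17–10.
Each option drops at least one matchup (Plan A loses to Plan F; Proposal Blue loses to Plan A; Plan F loses to Proposal Blue; Measure 3 loses to Plan A); the cycle Plan A → Proposal Blue → Plan F → Plan A rules out a Condorcet winner.

none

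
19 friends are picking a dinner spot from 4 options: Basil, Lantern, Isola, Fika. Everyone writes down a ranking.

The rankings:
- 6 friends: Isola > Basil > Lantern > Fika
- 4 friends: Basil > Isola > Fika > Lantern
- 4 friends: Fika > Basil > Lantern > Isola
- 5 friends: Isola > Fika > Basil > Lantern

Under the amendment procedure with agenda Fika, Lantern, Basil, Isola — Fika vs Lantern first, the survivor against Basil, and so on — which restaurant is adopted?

Isola

Round 1: Fika vs Lantern — 13–6, Fika advances.
Round 2: Fika vs Basil — 9–10, Basil advances.
Round 3: Basil vs Isola — 8–11, Isola advances.
Isola survives the agenda.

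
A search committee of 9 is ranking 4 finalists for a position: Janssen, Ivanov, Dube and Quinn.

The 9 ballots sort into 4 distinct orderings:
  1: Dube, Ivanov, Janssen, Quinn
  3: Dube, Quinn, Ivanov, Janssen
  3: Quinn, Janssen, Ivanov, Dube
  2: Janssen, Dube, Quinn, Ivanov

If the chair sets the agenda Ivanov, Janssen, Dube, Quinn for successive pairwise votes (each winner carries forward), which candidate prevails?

Quinn

Round 1: Ivanov vs Janssen — 4–5, Janssen advances.
Round 2: Janssen vs Dube — 5–4, Janssen advances.
Round 3: Janssen vs Quinn — 3–6, Quinn advances.
The agenda winner is Quinn.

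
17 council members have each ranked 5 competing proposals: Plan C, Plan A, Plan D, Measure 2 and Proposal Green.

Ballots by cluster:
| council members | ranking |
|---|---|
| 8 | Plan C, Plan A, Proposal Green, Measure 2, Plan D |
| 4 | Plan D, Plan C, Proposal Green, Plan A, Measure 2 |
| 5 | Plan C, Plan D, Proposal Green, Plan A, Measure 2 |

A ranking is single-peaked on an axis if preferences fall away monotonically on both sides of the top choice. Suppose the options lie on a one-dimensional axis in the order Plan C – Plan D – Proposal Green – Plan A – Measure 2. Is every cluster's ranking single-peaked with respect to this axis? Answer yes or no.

Axis positions: Plan C=1, Plan D=2, Proposal Green=3, Plan A=4, Measure 2=5.
Cluster 1: ranking walks positions 1-4-3-5-2; Plan A is ranked above Plan D even though Plan D lies between Plan A and the peak Plan C on the axis — preferences dip and rise again. Not single-peaked.
Cluster 2 (peak Plan D at position 2): ranking walks positions 2-1-3-4-5, expanding outward from the peak — single-peaked.
Cluster 3 (peak Plan C at position 1): ranking walks positions 1-2-3-4-5, expanding outward from the peak — single-peaked.
Cluster 1 violates single-peakedness, so the profile is not single-peaked on this axis.

no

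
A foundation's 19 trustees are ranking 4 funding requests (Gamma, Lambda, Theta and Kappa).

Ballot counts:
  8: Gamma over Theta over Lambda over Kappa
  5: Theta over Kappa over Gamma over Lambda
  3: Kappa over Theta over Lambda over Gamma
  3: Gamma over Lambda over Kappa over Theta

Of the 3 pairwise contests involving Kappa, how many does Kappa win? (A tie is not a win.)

Kappa against each rival (19 reviewers):
Kappa vs Gamma: Kappa is ranked higher on 5+3 = 8 ballots, Gamma on 11. Gamma wins 11–8.
Kappa vs Lambda: 5+3 = 8 for Kappa, 11 for Lambda — Lambda by 11–8.
Kappa vs Theta: 6 to 13, Theta.
Kappa beats no one; loses to Gamma, Lambda, Theta — 0 pairwise wins.

0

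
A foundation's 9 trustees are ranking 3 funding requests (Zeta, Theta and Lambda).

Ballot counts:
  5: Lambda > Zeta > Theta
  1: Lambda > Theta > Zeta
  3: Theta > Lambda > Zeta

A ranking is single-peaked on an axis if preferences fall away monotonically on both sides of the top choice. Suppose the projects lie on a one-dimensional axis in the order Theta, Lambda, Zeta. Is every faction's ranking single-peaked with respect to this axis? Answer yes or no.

Axis positions: Theta=1, Lambda=2, Zeta=3.
Faction 1 (peak Lambda at position 2): ranking walks positions 2-3-1, expanding outward from the peak — single-peaked.
Faction 2 (peak Lambda at position 2): ranking walks positions 2-1-3, expanding outward from the peak — single-peaked.
Faction 3 (peak Theta at position 1): ranking walks positions 1-2-3, expanding outward from the peak — single-peaked.
Every ranking is single-peaked on this axis.

yes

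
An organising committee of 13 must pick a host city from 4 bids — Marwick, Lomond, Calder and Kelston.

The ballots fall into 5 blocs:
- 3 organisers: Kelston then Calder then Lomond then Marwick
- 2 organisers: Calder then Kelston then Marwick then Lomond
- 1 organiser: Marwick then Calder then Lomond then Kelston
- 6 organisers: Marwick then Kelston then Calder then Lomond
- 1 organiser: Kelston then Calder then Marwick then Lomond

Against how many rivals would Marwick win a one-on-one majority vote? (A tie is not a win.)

Marwick against each rival (13 organisers):
Marwick vs Lomond: Marwick wins 10–3.
Marwick vs Calder: Marwick, 7–6.
Marwick vs Kelston: Marwick is ranked higher on 1+6 = 7 ballots, Kelston on 6. Marwick wins 7–6.
Marwick beats Lomond, Calder, Kelston — 3 pairwise wins.

3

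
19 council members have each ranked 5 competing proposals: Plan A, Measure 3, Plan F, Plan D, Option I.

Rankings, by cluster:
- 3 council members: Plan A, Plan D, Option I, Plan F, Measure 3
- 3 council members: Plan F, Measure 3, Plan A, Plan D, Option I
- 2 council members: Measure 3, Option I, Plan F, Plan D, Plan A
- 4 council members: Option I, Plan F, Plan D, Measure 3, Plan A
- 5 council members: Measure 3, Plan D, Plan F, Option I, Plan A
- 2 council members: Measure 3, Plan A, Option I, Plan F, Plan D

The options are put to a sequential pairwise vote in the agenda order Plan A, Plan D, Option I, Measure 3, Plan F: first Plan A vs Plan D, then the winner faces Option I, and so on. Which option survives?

Round 1: Plan A vs Plan D — 8–11, Plan D advances.
Round 2: Plan D vs Option I — 11–8, Plan D advances.
Round 3: Plan D vs Measure 3 — 7–12, Measure 3 advances.
Round 4: Measure 3 vs Plan F — 9–10, Plan F advances.
Plan F survives the agenda.

Plan F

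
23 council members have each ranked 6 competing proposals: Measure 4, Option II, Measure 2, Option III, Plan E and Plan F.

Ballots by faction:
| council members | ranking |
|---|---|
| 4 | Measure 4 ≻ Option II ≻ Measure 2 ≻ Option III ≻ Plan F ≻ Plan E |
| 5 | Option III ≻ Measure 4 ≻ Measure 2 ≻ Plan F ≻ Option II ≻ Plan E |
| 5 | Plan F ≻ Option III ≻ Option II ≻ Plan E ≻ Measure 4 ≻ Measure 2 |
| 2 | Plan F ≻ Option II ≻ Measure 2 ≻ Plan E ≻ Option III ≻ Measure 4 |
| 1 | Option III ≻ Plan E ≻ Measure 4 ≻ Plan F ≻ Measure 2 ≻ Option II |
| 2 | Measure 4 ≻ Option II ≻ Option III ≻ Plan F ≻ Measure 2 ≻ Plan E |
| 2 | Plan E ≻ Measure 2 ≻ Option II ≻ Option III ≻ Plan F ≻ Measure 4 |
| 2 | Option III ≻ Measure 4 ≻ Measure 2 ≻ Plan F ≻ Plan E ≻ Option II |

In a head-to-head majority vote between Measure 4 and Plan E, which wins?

Measure 4

Ballots ranking Measure 4 above Plan E: 4 + 5 + 2 + 2 = 13.
Ballots ranking Plan E above Measure 4: 23 − 13 = 10.
Measure 4 wins the head-to-head 13–10.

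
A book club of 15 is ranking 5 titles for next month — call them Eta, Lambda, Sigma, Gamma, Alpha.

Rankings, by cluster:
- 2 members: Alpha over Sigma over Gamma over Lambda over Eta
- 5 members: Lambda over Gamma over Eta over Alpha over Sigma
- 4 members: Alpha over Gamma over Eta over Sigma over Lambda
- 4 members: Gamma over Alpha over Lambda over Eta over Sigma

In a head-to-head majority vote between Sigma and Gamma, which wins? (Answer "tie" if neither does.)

Ballots ranking Sigma above Gamma: 2.
Ballots ranking Gamma above Sigma: 15 − 2 = 13.
Gamma wins the head-to-head 13–2.

Gamma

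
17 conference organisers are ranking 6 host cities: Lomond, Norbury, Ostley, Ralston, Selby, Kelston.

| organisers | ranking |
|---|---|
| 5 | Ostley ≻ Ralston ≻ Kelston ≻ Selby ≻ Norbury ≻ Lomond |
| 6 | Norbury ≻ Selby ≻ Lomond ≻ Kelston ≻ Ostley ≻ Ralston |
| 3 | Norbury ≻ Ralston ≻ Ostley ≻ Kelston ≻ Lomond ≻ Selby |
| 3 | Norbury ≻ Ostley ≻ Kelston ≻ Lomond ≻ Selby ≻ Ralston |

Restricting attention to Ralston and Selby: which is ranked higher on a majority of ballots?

Selby

Ballots ranking Ralston above Selby: 5 + 3 = 8.
Ballots ranking Selby above Ralston: 17 − 8 = 9.
Selby wins the head-to-head 9–8.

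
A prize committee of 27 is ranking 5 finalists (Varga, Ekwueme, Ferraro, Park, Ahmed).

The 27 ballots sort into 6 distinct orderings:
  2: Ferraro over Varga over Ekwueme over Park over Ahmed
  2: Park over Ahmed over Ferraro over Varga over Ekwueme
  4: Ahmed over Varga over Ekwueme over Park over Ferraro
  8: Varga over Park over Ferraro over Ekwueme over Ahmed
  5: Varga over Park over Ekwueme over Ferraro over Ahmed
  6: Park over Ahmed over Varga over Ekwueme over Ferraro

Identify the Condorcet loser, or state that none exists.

Head-to-head results (27 jurors):
Varga vs Ekwueme: Varga wins 27–0.
Varga vs Ferraro: Varga wins 23–4.
Varga vs Park: Varga is ranked higher on 2+4+8+5 = 19 ballots, Park on 8. Varga wins 19–8.
Varga vs Ahmed: 15 to 12, Varga.
Ekwueme vs Ferraro: Ekwueme preferred on 4+5+6 = 15 ballots; Ekwueme wins 15–12.
Ekwueme–Park: Park 21–6.
Ekwueme vs Ahmed: Ekwueme preferred on 2+8+5 = 15 ballots; Ekwueme wins 15–12.
Ferraro vs Park: Park, 25–2.
Ferraro vs Ahmed: Ferraro, 15–12.
Park vs Ahmed: Park wins 23–4.
Ahmed is beaten in every head-to-head and is the Condorcet loser.

Ahmed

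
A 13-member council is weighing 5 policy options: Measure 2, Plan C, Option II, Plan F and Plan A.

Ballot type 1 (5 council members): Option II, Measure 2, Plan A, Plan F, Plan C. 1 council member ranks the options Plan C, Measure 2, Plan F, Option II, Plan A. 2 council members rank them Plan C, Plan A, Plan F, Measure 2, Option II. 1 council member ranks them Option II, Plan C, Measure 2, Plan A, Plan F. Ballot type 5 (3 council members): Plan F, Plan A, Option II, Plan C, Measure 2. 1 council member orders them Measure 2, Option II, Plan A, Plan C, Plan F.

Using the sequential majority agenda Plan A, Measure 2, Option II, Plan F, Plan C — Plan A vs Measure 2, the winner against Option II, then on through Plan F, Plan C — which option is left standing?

Option II

Round 1: Plan A vs Measure 2 — 5–8, Measure 2 advances.
Round 2: Measure 2 vs Option II — 4–9, Option II advances.
Round 3: Option II vs Plan F — 7–6, Option II advances.
Round 4: Option II vs Plan C — 10–3, Option II advances.
The agenda winner is Option II.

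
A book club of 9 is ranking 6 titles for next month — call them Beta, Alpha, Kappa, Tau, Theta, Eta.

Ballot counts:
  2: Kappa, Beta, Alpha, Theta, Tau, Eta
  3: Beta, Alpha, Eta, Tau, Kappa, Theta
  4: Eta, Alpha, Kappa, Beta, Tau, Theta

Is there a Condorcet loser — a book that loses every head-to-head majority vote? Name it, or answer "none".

Theta

Head-to-head results (9 members):
Beta vs Alpha: Beta preferred on 2+3 = 5 ballots; Beta wins 5–4.
Beta vs Kappa: 3 to 6, Kappa.
Beta vs Tau: Beta preferred on 2+3+4 = 9 ballots; Beta wins 9–0.
Beta–Theta: Beta 9–0.
Beta vs Eta: Beta, 5–4.
Alpha vs Kappa: Alpha preferred on 3+4 = 7 ballots; Alpha wins 7–2.
Alpha vs Tau: Alpha, 9–0.
Alpha–Theta: Alpha 9–0.
Alpha vs Eta: 2+3 = 5 for Alpha, 4 for Eta — Alpha by 5–4.
Kappa vs Tau: 2+4 = 6 for Kappa, 3 for Tau — Kappa by 6–3.
Kappa vs Theta: Kappa preferred on 2+3+4 = 9 ballots; Kappa wins 9–0.
Kappa vs Eta: Kappa preferred on 2 ballots; Eta wins 7–2.
Tau vs Theta: Tau, 7–2.
Tau vs Eta: Eta wins 7–2.
Theta vs Eta: 2 for Theta, 7 for Eta — Eta by 7–2.
Only Theta has no wins; Theta is the Condorcet loser.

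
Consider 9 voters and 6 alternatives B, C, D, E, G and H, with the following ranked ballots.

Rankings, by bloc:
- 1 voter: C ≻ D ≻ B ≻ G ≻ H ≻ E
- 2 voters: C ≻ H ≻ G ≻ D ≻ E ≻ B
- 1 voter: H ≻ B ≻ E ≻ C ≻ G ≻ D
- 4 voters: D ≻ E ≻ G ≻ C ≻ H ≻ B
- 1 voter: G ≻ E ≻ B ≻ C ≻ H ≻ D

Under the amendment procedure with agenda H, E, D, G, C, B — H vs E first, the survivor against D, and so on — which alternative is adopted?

C

Round 1: H vs E — 4–5, E advances.
Round 2: E vs D — 2–7, D advances.
Round 3: D vs G — 5–4, D advances.
Round 4: D vs C — 4–5, C advances.
Round 5: C vs B — 7–2, C advances.
C survives the agenda.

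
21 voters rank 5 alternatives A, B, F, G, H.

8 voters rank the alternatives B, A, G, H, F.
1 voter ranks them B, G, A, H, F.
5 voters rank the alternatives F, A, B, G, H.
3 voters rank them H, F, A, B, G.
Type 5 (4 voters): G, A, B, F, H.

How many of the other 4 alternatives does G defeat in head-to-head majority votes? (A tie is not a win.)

G against each rival (21 voters):
G vs A: 5 to 16, A.
G vs B: B wins 17–4.
G vs F: G, 13–8.
G vs H: G, 18–3.
G beats F, H; loses to A, B — 2 pairwise wins.

2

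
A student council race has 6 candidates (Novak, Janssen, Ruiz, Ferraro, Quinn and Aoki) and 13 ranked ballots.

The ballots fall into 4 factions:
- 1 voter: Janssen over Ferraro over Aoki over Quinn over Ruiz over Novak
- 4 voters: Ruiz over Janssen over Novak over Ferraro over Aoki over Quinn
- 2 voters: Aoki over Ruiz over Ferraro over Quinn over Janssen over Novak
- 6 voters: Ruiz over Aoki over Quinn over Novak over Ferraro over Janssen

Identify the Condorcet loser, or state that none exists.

none

Head-to-head results (13 voters):
Novak vs Janssen: Novak is ranked higher on 6 ballots, Janssen on 7. Janssen wins 7–6.
Novak vs Ruiz: 0 to 13, Ruiz.
Novak vs Ferraro: Novak wins 10–3.
Novak vs Quinn: Quinn, 9–4.
Novak–Aoki: Aoki 9–4.
Janssen vs Ruiz: 1 to 12, Ruiz.
Janssen vs Ferraro: Ferraro wins 8–5.
Janssen vs Quinn: Janssen is ranked higher on 1+4 = 5 ballots, Quinn on 8. Quinn wins 8–5.
Janssen vs Aoki: Aoki wins 8–5.
Ruiz vs Ferraro: Ruiz preferred on 4+2+6 = 12 ballots; Ruiz wins 12–1.
Ruiz vs Quinn: Ruiz wins 12–1.
Ruiz vs Aoki: Ruiz is ranked higher on 4+6 = 10 ballots, Aoki on 3. Ruiz wins 10–3.
Ferraro–Quinn: Ferraro 7–6.
Ferraro vs Aoki: 5 to 8, Aoki.
Quinn vs Aoki: Aoki, 13–0.
Each candidate has at least one pairwise win (Novak beats Ferraro; Janssen beats Novak; Ruiz beats Novak; Ferraro beats Janssen; Quinn beats Novak; Aoki beats Novak) — no Condorcet loser.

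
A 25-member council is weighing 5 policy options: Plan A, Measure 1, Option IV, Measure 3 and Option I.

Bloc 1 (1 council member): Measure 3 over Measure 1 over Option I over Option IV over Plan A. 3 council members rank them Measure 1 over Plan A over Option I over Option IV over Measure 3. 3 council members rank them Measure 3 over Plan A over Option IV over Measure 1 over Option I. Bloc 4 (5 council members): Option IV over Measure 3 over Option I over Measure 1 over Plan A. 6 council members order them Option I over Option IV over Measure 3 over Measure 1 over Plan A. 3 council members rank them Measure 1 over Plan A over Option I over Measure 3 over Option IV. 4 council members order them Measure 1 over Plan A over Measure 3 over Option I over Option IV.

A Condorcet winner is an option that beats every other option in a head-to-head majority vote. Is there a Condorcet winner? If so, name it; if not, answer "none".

Check each pair by majority over 25 ballots:
Plan A vs Measure 1: Plan A preferred on 3 ballots; Measure 1 wins 22–3.
Plan A vs Option IV: Plan A is ranked higher on 3+3+3+4 = 13 ballots, Option IV on 12. Plan A wins 13–12.
Plan A vs Measure 3: Plan A preferred on 3+3+4 = 10 ballots; Measure 3 wins 15–10.
Plan A vs Option I: Plan A preferred on 3+3+3+4 = 13 ballots; Plan A wins 13–12.
Measure 1 vs Option IV: Measure 1 is ranked higher on 1+3+3+4 = 11 ballots, Option IV on 14. Option IV wins 14–11.
Measure 1 vs Measure 3: 3+3+4 = 10 for Measure 1, 15 for Measure 3 — Measure 3 by 15–10.
Measure 1 vs Option I: 1+3+3+3+4 = 14 for Measure 1, 11 for Option I — Measure 1 by 14–11.
Option IV vs Measure 3: Option IV is ranked higher on 3+5+6 = 14 ballots, Measure 3 on 11. Option IV wins 14–11.
Option IV vs Option I: 3+5 = 8 for Option IV, 17 for Option I — Option I by 17–8.
Measure 3 vs Option I: 1+3+5+4 = 13 for Measure 3, 12 for Option I — Measure 3 by 13–12.
No option is unbeaten: Plan A loses to Measure 1; Measure 1 loses to Option IV; Option IV loses to Plan A; Measure 3 loses to Option IV; Option I loses to Plan A. In particular Plan A → Option IV → Measure 1 → Plan A is a majority cycle — no Condorcet winner exists.

none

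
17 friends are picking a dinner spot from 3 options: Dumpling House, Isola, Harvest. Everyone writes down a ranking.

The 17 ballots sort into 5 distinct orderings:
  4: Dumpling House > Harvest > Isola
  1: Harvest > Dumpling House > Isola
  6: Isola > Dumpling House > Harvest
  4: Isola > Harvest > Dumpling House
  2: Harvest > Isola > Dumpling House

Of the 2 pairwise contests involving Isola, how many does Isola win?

Isola against each rival (17 friends):
Isola vs Dumpling House: Isola is ranked higher on 6+4+2 = 12 ballots, Dumpling House on 5. Isola wins 12–5.
Isola–Harvest: Isola 10–7.
Isola beats Dumpling House, Harvest — 2 pairwise wins.

2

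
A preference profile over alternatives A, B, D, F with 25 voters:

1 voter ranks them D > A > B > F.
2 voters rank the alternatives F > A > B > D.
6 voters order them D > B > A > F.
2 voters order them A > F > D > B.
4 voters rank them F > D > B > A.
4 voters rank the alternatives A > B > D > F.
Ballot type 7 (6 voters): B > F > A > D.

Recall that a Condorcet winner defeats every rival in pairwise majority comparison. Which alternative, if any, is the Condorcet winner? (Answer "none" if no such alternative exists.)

none

Head-to-head results (25 voters):
A–B: B 16–9.
A–D: A 14–11.
A vs F: A, 13–12.
B vs D: D wins 13–12.
B vs F: B wins 17–8.
D–F: F 14–11.
Each alternative drops at least one matchup (A loses to B; B loses to D; D loses to A; F loses to A); the cycle A beats D beats B beats A rules out a Condorcet winner.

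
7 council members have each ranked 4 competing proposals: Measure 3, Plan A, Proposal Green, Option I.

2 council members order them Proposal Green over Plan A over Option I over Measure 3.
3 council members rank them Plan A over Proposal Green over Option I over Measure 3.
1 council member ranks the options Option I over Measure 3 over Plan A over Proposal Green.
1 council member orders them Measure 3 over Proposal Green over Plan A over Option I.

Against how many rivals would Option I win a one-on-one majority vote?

1

Option I against each rival (7 council members):
Option I–Measure 3: Option I 6–1.
Option I vs Plan A: Plan A, 6–1.
Option I vs Proposal Green: 1 to 6, Proposal Green.
Option I beats Measure 3; loses to Plan A, Proposal Green — 1 pairwise win.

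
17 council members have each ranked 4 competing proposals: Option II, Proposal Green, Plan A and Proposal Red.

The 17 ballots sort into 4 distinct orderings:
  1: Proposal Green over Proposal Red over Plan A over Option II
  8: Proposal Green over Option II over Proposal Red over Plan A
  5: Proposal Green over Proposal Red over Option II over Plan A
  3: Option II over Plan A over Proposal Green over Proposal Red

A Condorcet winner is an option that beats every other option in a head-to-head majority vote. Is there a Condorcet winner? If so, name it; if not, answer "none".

Proposal Green

Check each pair by majority over 17 ballots:
Option II vs Proposal Green: Proposal Green wins 14–3.
Option II vs Plan A: Option II, 16–1.
Option II vs Proposal Red: Option II wins 11–6.
Proposal Green vs Plan A: 14 to 3, Proposal Green.
Proposal Green vs Proposal Red: 17 to 0, Proposal Green.
Plan A vs Proposal Red: 3 for Plan A, 14 for Proposal Red — Proposal Red by 14–3.
Proposal Green defeats every rival head-to-head and is the Condorcet winner.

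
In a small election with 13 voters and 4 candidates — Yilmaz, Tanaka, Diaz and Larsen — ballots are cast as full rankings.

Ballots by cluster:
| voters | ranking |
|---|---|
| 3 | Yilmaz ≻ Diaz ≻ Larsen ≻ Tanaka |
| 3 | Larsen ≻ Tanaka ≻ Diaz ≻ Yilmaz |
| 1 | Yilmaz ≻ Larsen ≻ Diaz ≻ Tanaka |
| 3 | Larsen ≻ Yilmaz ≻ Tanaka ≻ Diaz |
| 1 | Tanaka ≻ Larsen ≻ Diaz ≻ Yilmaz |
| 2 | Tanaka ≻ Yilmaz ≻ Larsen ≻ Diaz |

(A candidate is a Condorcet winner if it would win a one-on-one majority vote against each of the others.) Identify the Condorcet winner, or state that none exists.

Pairwise majorities:
Yilmaz vs Tanaka: Yilmaz, 7–6.
Yilmaz vs Diaz: Yilmaz is ranked higher on 3+1+3+2 = 9 ballots, Diaz on 4. Yilmaz wins 9–4.
Yilmaz vs Larsen: Yilmaz preferred on 3+1+2 = 6 ballots; Larsen wins 7–6.
Tanaka vs Diaz: Tanaka, 9–4.
Tanaka vs Larsen: Larsen wins 10–3.
Diaz vs Larsen: Diaz is ranked higher on 3 ballots, Larsen on 10. Larsen wins 10–3.
Larsen defeats every rival head-to-head and is the Condorcet winner.

Larsen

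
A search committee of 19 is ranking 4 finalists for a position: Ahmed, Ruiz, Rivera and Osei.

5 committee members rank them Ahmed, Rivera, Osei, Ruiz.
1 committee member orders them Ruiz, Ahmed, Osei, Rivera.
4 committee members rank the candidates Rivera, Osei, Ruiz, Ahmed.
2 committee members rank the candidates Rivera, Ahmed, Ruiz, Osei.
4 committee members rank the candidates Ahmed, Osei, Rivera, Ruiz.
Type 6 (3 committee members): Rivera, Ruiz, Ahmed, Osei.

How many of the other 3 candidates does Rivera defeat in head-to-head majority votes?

Rivera against each rival (19 committee members):
Rivera–Ahmed: Ahmed 10–9.
Rivera vs Ruiz: Rivera, 18–1.
Rivera vs Osei: Rivera preferred on 5+4+2+3 = 14 ballots; Rivera wins 14–5.
Rivera beats Ruiz, Osei; loses to Ahmed — 2 pairwise wins.

2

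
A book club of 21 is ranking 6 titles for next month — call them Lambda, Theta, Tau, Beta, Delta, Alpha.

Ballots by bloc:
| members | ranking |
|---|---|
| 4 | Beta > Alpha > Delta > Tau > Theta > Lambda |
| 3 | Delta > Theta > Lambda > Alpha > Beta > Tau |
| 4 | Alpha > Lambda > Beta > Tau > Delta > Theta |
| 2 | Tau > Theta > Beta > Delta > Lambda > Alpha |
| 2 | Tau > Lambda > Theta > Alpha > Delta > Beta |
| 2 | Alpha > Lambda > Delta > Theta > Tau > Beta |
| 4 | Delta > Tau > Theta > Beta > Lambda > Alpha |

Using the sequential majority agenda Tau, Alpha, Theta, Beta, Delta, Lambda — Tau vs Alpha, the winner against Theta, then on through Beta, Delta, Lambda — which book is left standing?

Delta

Round 1: Tau vs Alpha — 8–13, Alpha advances.
Round 2: Alpha vs Theta — 10–11, Theta advances.
Round 3: Theta vs Beta — 13–8, Theta advances.
Round 4: Theta vs Delta — 4–17, Delta advances.
Round 5: Delta vs Lambda — 13–8, Delta advances.
Delta survives the agenda.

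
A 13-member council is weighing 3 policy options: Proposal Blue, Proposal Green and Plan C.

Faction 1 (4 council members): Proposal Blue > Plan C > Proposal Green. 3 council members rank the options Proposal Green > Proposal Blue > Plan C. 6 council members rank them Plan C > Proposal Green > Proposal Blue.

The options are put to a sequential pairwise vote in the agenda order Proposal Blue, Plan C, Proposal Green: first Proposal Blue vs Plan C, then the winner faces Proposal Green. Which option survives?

Proposal Green

Round 1: Proposal Blue vs Plan C — 7–6, Proposal Blue advances.
Round 2: Proposal Blue vs Proposal Green — 4–9, Proposal Green advances.
Proposal Green survives the agenda.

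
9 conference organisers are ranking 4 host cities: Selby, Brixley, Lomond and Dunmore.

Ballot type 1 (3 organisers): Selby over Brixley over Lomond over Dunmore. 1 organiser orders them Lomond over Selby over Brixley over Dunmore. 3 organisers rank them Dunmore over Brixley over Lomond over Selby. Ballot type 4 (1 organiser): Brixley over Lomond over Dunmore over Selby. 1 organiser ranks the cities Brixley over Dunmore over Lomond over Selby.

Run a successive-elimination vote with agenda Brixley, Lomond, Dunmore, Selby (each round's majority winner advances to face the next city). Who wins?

Brixley

Round 1: Brixley vs Lomond — 8–1, Brixley advances.
Round 2: Brixley vs Dunmore — 6–3, Brixley advances.
Round 3: Brixley vs Selby — 5–4, Brixley advances.
Brixley survives the agenda.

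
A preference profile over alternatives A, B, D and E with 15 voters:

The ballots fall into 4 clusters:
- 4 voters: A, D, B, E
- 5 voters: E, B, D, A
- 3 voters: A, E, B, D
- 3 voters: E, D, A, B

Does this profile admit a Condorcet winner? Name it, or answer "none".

Pairwise majorities:
A vs B: A, 10–5.
A vs D: D wins 8–7.
A–E: E 8–7.
B vs D: B, 8–7.
B vs E: E, 11–4.
D vs E: E wins 11–4.
E wins every pairwise contest, so E is the Condorcet winner.

E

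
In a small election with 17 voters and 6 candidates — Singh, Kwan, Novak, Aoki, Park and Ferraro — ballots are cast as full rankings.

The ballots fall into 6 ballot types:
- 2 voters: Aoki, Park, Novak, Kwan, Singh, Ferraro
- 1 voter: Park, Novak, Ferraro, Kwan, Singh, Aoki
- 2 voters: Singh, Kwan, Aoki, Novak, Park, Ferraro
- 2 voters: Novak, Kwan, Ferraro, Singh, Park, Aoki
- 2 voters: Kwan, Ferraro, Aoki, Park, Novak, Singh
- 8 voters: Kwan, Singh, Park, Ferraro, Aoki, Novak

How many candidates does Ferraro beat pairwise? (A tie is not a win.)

Ferraro against each rival (17 voters):
Ferraro vs Singh: Singh, 12–5.
Ferraro vs Kwan: Ferraro preferred on 1 ballot; Kwan wins 16–1.
Ferraro–Novak: Ferraro 10–7.
Ferraro vs Aoki: Ferraro is ranked higher on 1+2+2+8 = 13 ballots, Aoki on 4. Ferraro wins 13–4.
Ferraro vs Park: Park, 13–4.
Ferraro beats Novak, Aoki; loses to Singh, Kwan, Park — 2 pairwise wins.

2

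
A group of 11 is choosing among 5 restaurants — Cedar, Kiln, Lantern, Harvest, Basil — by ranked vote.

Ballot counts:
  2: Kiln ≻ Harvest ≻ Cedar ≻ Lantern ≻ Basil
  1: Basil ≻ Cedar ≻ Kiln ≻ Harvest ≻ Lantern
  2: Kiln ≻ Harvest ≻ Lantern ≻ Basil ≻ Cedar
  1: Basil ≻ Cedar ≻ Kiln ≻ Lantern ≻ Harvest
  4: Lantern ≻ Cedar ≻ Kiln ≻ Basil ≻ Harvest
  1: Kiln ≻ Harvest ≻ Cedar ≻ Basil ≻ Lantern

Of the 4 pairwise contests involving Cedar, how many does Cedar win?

Cedar against each rival (11 friends):
Cedar vs Kiln: Cedar is ranked higher on 1+1+4 = 6 ballots, Kiln on 5. Cedar wins 6–5.
Cedar vs Lantern: Lantern wins 6–5.
Cedar vs Harvest: Cedar is ranked higher on 1+1+4 = 6 ballots, Harvest on 5. Cedar wins 6–5.
Cedar vs Basil: 2+4+1 = 7 for Cedar, 4 for Basil — Cedar by 7–4.
Cedar beats Kiln, Harvest, Basil; loses to Lantern — 3 pairwise wins.

3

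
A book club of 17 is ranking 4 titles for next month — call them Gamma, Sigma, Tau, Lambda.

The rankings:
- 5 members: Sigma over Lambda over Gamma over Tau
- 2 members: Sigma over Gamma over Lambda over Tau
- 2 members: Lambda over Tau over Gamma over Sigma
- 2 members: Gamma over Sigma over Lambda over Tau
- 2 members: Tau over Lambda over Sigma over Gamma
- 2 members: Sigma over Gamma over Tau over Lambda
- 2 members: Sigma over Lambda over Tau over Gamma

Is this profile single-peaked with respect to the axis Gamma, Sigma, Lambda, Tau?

Axis positions: Gamma=1, Sigma=2, Lambda=3, Tau=4.
Type 1 (peak Sigma at position 2): ranking walks positions 2-3-1-4, expanding outward from the peak — single-peaked.
Type 2 (peak Sigma at position 2): ranking walks positions 2-1-3-4, expanding outward from the peak — single-peaked.
Type 3: ranking walks positions 3-4-1-2; Gamma is ranked above Sigma even though Sigma lies between Gamma and the peak Lambda on the axis — preferences dip and rise again. Not single-peaked.
Type 4 (peak Gamma at position 1): ranking walks positions 1-2-3-4, expanding outward from the peak — single-peaked.
Type 5 (peak Tau at position 4): ranking walks positions 4-3-2-1, expanding outward from the peak — single-peaked.
Type 6: ranking walks positions 2-1-4-3; Tau is ranked above Lambda even though Lambda lies between Tau and the peak Sigma on the axis — preferences dip and rise again. Not single-peaked.
Type 7 (peak Sigma at position 2): ranking walks positions 2-3-4-1, expanding outward from the peak — single-peaked.
Type 3 violates single-peakedness, so the profile is not single-peaked on this axis.

no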